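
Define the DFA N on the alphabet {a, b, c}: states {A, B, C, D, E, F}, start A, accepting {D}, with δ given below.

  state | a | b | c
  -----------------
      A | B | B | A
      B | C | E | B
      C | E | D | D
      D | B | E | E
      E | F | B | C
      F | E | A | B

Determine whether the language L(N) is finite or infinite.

State A is reachable from the start and can reach an accepting state, and it lies on the cycle A → A.
Traversing that cycle any number of times yields accepted strings of unbounded length, so the language is infinite.

infinite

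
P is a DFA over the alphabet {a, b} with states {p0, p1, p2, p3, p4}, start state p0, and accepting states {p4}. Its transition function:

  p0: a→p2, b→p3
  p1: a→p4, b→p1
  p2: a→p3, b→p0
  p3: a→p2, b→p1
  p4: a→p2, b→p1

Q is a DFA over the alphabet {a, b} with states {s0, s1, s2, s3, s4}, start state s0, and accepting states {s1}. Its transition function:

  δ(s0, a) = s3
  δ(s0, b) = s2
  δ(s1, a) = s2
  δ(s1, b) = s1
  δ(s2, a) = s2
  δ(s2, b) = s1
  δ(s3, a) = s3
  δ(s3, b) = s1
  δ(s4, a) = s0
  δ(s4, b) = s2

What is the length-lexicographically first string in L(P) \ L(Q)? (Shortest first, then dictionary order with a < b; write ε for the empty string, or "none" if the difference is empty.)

bba

The string bba is accepted by P but not by Q.
No shorter string lies in the difference, and bba is the lexicographically first length-3 string in L(P) \ L(Q).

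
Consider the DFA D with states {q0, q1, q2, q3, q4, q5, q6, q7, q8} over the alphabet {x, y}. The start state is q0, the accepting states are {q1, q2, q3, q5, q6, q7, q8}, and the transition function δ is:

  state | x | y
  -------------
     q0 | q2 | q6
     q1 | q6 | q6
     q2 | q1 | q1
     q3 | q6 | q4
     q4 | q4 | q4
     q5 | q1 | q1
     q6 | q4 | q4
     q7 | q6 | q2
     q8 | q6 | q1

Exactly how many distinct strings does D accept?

8

The useful subgraph on states {q0, q1, q2, q6} is acyclic, so L(D) is finite; the longest accepting path visits 4 useful states, giving maximum string length 3.
Counting accepting paths from q0 by length: 2 of length 1, 2 of length 2, 4 of length 3. Total 8.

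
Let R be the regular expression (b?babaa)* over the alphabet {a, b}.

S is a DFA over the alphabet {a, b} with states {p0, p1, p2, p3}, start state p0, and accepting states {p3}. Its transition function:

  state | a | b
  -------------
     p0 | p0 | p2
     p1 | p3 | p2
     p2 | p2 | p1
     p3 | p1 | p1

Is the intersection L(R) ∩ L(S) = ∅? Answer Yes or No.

Converting the expression R to a DFA (subset construction, then merging equivalent states) gives the minimal DFA with states {r0, r1, r2, r3, r4, r5, r6}, start state r0, accepting states {r0} and transitions r0: a→r1, b→r2; r1: a→r1, b→r1; r2: a→r3, b→r4; r3: a→r1, b→r5; r4: a→r3, b→r1; r5: a→r6, b→r1; r6: a→r0, b→r1.
Exploring the product automaton R × S from the start pair (r0, p0), following both machines on each input symbol, reaches 12 state pairs: (r0, p0), (r1, p0), (r2, p2), (r1, p2), (r3, p2), (r4, p1), (r1, p1), (r5, p1), (r3, p3), (r1, p3), (r6, p3), (r0, p1).
R accepts in {r0} and S accepts in {p3}; no reachable pair has both components accepting, so no string drives both machines to acceptance simultaneously and L(R) ∩ L(S) = ∅.
So no string is accepted by both, and the intersection is empty.

Yes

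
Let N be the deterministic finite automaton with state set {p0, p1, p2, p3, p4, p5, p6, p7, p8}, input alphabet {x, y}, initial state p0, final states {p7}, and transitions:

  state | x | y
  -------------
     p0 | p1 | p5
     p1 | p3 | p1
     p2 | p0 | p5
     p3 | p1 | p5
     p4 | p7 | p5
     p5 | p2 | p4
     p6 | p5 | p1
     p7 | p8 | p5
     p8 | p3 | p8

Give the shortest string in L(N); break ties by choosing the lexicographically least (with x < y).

yyx

A breadth-first search from p0 reaches an accepting state first via the path p0 → p5 → p4 → p7 on input yyx.
No string of length < 3 is accepted (BFS exhausts all shorter strings without reaching an accepting state), and yyx is the lexicographically least accepting string of length 3.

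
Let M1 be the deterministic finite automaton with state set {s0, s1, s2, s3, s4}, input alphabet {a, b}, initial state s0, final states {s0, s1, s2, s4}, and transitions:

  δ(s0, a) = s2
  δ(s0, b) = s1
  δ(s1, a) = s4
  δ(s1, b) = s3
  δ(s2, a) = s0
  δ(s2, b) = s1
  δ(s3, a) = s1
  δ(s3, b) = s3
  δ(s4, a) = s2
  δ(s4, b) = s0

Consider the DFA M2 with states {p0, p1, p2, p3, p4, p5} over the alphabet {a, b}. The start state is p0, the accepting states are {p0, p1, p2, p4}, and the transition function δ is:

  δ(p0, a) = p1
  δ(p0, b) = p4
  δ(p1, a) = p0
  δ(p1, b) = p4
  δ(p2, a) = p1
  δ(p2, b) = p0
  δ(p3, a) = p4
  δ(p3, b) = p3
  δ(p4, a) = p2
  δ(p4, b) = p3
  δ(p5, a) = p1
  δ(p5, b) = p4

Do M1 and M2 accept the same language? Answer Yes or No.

Exploring the product automaton M1 × M2 from the start pair (s0, p0), following both machines on each input symbol, reaches 5 state pairs: (s0, p0), (s2, p1), (s1, p4), (s4, p2), (s3, p3).
M1 accepts in {s0, s1, s2, s4} and M2 accepts in {p0, p1, p2, p4}. In every reachable pair the two components are either both accepting — (s0, p0), (s2, p1), (s1, p4), (s4, p2) — or both non-accepting, so no string is accepted by exactly one of the machines: L(M1) \ L(M2) and L(M2) \ L(M1) are both empty.
Hence every string is accepted by M1 iff it is accepted by M2, and the two languages coincide.

Yes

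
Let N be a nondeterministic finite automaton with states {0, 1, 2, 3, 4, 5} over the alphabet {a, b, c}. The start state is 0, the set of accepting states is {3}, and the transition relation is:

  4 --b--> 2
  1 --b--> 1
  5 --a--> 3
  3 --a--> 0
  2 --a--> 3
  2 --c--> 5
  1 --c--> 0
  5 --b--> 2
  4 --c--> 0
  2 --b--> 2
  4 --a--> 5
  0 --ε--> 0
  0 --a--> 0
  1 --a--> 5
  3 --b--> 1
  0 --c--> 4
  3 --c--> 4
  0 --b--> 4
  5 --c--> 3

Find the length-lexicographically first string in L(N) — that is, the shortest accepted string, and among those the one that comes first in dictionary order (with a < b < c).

baa

A breadth-first search from 0 reaches an accepting state first via the path 0 → 4 → 5 → 3 on input baa.
No string of length < 3 is accepted (BFS exhausts all shorter strings without reaching an accepting state), and baa is the lexicographically least accepting string of length 3.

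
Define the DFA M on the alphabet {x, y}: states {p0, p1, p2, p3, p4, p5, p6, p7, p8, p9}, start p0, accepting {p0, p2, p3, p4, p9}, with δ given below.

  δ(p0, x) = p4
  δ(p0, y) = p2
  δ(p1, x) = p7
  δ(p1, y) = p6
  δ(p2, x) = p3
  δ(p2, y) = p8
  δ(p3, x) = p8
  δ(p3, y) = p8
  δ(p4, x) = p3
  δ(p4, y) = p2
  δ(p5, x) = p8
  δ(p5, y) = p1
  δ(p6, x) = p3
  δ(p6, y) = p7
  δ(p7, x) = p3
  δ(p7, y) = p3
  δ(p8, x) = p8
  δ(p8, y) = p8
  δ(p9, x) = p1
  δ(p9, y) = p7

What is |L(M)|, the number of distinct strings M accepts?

The useful subgraph on states {p0, p2, p3, p4} is acyclic, so L(M) is finite; the longest accepting path visits 4 useful states, giving maximum string length 3.
Counting accepting paths from p0 by length: 1 of length 0, 2 of length 1, 3 of length 2, 1 of length 3. Total 7.

7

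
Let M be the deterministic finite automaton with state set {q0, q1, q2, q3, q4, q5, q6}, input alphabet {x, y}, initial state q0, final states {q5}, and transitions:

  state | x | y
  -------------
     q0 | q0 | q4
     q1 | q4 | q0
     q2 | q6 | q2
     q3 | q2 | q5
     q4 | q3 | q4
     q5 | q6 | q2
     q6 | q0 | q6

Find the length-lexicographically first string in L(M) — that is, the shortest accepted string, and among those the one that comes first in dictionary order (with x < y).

A breadth-first search from q0 reaches an accepting state first via the path q0 → q4 → q3 → q5 on input yxy.
No string of length < 3 is accepted (BFS exhausts all shorter strings without reaching an accepting state), and yxy is the lexicographically least accepting string of length 3.

yxy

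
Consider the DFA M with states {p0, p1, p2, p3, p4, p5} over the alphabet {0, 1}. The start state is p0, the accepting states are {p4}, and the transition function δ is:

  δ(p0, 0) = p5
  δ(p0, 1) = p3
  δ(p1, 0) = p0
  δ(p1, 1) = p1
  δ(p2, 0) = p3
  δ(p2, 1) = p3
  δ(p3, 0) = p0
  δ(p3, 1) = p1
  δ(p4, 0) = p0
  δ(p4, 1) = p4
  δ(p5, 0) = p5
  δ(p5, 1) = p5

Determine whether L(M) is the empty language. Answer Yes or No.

The states reachable from the start state are {p0, p1, p3, p5}.
None of the accepting states {p4} is reachable, so no string is accepted and L(M) = ∅.

Yes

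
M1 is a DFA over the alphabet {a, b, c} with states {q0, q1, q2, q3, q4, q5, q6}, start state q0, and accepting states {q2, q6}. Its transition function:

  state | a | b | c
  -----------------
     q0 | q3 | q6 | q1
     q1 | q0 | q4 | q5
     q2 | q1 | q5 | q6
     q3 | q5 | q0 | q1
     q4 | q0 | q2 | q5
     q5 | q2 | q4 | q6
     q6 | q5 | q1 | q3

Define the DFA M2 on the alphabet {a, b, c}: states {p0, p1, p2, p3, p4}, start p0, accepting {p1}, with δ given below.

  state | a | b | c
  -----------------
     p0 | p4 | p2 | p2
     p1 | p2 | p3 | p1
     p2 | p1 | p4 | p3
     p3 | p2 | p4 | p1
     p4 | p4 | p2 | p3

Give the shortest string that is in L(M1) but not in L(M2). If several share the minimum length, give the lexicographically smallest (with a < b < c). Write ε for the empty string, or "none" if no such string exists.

The string b is accepted by M1 but not by M2.
No shorter string lies in the difference, and b is the lexicographically first length-1 string in L(M1) \ L(M2).

b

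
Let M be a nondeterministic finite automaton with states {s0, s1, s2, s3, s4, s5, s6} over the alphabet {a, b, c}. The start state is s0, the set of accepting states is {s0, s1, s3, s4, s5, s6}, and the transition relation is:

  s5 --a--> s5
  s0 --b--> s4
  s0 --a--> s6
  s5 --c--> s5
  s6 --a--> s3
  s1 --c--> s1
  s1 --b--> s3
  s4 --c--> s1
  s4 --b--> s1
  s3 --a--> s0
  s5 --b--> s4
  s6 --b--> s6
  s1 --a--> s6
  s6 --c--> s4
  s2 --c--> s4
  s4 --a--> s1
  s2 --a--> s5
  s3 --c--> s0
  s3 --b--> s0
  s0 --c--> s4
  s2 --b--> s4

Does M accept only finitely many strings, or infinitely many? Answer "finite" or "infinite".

infinite

State s1 is reachable from the start and can reach an accepting state, and it lies on the cycle s1 → s1.
Traversing that cycle any number of times yields accepted strings of unbounded length, so the language is infinite.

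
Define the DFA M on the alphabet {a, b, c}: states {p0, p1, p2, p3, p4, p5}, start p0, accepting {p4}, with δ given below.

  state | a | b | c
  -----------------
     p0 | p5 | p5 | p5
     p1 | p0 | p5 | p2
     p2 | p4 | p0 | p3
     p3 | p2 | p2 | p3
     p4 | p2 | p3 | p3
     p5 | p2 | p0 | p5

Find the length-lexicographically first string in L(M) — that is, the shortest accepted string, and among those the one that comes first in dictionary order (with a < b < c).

aaa

A breadth-first search from p0 reaches an accepting state first via the path p0 → p5 → p2 → p4 on input aaa.
No string of length < 3 is accepted (BFS exhausts all shorter strings without reaching an accepting state), and aaa is the lexicographically least accepting string of length 3.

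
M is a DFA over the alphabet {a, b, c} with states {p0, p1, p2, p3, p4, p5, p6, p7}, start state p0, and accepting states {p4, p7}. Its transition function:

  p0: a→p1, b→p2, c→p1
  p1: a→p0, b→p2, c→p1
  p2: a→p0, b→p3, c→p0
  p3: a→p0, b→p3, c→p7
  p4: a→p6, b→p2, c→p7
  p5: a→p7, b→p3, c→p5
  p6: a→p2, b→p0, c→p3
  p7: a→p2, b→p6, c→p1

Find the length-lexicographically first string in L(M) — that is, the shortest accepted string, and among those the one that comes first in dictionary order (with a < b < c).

A breadth-first search from p0 reaches an accepting state first via the path p0 → p2 → p3 → p7 on input bbc.
No string of length < 3 is accepted (BFS exhausts all shorter strings without reaching an accepting state), and bbc is the lexicographically least accepting string of length 3.

bbc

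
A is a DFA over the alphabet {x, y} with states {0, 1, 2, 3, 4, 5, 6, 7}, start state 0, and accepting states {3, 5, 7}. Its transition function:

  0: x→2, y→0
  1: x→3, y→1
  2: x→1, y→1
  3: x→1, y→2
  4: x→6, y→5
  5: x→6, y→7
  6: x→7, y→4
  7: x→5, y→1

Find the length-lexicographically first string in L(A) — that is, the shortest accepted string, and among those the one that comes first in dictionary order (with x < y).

A breadth-first search from 0 reaches an accepting state first via the path 0 → 2 → 1 → 3 on input xxx.
No string of length < 3 is accepted (BFS exhausts all shorter strings without reaching an accepting state), and xxx is the lexicographically least accepting string of length 3.

xxx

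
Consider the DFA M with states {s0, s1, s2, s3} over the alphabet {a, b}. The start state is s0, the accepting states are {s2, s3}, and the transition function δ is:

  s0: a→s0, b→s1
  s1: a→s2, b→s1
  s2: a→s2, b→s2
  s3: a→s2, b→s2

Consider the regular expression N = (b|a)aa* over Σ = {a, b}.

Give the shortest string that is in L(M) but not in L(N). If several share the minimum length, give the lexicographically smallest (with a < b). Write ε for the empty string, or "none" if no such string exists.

aba

The string aba is accepted by M but not by N.
No shorter string lies in the difference, and aba is the lexicographically first length-3 string in L(M) \ L(N).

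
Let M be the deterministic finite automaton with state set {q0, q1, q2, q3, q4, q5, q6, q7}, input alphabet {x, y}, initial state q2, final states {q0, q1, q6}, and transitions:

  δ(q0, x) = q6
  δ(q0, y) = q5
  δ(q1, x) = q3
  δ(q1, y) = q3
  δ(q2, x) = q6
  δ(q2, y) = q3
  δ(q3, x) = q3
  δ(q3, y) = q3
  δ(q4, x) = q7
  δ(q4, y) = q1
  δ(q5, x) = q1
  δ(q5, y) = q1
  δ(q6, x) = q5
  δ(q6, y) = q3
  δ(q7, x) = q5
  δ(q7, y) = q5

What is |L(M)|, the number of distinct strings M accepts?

The useful subgraph on states {q1, q2, q5, q6} is acyclic, so L(M) is finite; the longest accepting path visits 4 useful states, giving maximum string length 3.
Counting accepting paths from q2 by length: 1 of length 1, 2 of length 3. Total 3.

3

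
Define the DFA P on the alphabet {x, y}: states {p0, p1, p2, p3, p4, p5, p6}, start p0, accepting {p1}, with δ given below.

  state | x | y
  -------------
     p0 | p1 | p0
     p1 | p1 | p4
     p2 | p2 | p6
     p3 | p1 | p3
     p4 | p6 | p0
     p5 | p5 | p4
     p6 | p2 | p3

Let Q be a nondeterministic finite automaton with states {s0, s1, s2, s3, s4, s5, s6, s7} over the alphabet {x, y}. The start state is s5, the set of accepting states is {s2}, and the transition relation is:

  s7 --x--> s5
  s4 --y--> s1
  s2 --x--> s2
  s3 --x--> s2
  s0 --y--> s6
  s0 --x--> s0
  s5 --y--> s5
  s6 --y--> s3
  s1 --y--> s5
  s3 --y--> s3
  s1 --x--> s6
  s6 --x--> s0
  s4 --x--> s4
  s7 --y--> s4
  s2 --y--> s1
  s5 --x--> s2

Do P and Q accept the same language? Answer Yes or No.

Yes

Exploring the product automaton P × Q from the start pair (p0, s5), following both machines on each input symbol, reaches 6 state pairs: (p0, s5), (p1, s2), (p4, s1), (p6, s6), (p2, s0), (p3, s3).
P accepts in {p1} and Q accepts in {s2}. In every reachable pair the two components are either both accepting — (p1, s2) — or both non-accepting, so no string is accepted by exactly one of the machines: L(P) \ L(Q) and L(Q) \ L(P) are both empty.
Hence every string is accepted by P iff it is accepted by Q, and the two languages coincide.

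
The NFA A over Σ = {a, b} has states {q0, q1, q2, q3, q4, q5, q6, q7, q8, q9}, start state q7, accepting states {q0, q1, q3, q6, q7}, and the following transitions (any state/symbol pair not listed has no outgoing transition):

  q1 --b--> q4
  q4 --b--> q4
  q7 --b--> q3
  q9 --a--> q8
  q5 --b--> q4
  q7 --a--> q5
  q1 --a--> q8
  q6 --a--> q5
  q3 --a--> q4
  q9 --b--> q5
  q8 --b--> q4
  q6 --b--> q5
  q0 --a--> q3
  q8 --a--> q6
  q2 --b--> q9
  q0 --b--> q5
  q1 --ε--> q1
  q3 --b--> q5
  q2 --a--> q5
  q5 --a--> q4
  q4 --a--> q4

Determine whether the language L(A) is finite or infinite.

The useful states (reachable from q7 and able to reach an accepting state) are {q3, q7}.
Restricted to these states the transition graph has no cycle, so every accepting path has bounded length and L is finite.

finite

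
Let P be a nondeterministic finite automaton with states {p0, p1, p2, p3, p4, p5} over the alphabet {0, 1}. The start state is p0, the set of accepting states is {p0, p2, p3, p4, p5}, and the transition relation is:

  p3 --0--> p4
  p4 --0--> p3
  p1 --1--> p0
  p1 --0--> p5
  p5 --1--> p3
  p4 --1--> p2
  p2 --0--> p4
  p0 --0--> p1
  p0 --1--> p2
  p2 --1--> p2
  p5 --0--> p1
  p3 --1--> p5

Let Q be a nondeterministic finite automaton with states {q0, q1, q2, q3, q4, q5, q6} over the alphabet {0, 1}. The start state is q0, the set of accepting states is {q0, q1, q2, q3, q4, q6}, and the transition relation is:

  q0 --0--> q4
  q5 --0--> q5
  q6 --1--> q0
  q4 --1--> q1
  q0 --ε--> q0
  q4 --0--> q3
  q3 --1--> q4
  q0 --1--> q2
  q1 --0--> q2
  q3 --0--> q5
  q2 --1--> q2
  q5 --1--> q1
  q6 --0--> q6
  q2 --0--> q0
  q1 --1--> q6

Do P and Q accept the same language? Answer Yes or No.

The string 0000 is accepted by P but rejected by Q.
So L(P) ≠ L(Q).

No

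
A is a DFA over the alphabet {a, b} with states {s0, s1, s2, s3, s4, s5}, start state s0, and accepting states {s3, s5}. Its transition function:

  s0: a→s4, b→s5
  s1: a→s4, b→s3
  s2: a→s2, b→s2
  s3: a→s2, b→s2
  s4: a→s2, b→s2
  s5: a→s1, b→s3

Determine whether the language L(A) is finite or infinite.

finite

The useful states (reachable from s0 and able to reach an accepting state) are {s0, s1, s3, s5}.
Restricted to these states the transition graph has no cycle, so every accepting path has bounded length and L is finite.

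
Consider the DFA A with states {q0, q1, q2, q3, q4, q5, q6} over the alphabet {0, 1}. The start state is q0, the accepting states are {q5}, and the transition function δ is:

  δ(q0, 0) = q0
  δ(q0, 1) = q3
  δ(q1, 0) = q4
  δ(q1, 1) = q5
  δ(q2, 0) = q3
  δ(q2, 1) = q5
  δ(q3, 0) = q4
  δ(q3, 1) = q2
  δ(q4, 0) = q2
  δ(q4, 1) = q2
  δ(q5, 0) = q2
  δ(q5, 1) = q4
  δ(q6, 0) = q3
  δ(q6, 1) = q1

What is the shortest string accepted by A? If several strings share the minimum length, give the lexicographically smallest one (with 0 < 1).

A breadth-first search from q0 reaches an accepting state first via the path q0 → q3 → q2 → q5 on input 111.
No string of length < 3 is accepted (BFS exhausts all shorter strings without reaching an accepting state), and 111 is the lexicographically least accepting string of length 3.

111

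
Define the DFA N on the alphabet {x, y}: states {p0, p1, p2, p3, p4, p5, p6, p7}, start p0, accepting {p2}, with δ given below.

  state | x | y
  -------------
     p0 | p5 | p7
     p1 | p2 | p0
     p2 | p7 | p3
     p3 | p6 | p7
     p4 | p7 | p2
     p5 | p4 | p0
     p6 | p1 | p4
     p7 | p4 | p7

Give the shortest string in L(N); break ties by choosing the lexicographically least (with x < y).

A breadth-first search from p0 reaches an accepting state first via the path p0 → p5 → p4 → p2 on input xxy.
No string of length < 3 is accepted (BFS exhausts all shorter strings without reaching an accepting state), and xxy is the lexicographically least accepting string of length 3.

xxy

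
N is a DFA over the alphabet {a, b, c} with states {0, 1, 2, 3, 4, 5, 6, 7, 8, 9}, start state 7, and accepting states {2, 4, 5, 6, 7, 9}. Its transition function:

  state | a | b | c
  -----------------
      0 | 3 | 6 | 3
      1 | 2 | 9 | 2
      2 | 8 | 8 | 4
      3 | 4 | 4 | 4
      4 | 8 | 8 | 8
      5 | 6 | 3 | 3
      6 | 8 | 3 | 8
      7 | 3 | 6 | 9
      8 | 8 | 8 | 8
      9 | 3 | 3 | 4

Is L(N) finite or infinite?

The useful states (reachable from 7 and able to reach an accepting state) are {3, 4, 6, 7, 9}.
Restricted to these states the transition graph has no cycle, so every accepting path has bounded length and L is finite.

finite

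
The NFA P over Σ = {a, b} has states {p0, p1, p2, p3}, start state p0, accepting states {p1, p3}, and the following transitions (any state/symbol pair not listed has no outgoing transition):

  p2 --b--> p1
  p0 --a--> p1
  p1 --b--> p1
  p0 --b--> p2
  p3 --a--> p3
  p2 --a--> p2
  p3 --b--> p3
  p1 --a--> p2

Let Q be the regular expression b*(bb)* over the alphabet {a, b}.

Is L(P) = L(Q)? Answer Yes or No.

No

The string a is accepted by P but rejected by Q.
So L(P) ≠ L(Q).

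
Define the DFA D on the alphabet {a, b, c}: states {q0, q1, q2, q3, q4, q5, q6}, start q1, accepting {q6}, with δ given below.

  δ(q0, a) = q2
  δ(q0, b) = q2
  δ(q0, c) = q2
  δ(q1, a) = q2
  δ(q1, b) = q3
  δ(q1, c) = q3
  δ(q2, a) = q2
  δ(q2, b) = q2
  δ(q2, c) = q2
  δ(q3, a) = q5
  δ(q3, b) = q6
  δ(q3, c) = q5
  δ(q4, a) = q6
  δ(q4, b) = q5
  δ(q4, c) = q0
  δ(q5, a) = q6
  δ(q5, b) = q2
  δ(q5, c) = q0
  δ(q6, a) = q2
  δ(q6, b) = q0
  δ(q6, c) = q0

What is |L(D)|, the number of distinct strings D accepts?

6

The useful subgraph on states {q1, q3, q5, q6} is acyclic, so L(D) is finite; the longest accepting path visits 4 useful states, giving maximum string length 3.
Counting accepting paths from q1 by length: 2 of length 2, 4 of length 3. Total 6.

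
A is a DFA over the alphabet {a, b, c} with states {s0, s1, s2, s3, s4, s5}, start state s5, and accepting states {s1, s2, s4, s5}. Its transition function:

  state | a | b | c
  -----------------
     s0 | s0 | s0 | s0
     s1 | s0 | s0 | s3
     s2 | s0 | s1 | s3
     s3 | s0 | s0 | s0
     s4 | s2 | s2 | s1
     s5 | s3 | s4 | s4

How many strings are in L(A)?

The useful subgraph on states {s1, s2, s4, s5} is acyclic, so L(A) is finite; the longest accepting path visits 4 useful states, giving maximum string length 3.
Counting accepting paths from s5 by length: 1 of length 0, 2 of length 1, 6 of length 2, 4 of length 3. Total 13.

13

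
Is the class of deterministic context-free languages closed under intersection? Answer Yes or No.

DCFLs are closed under complement (normalise the DPDA to read all of its input, then flip the verdict). If they were also closed under intersection, De Morgan would make them closed under union; but {aⁿbⁿ : n≥0} and {aⁿb²ⁿ : n≥0} are DCFLs (push the a's; pop one per b, respectively one per two b's) whose union no deterministic PDA accepts: a DPDA for it would have a single run on aⁿb²ⁿ, accepting after the prefix aⁿbⁿ and accepting again after n more b's; an ordinary PDA that simulates it on a's and b's and, at any moment when it is accepting, may switch to reading only a fresh letter c while feeding each c to the simulation as a b, would accept aⁱbʲcᵏ (k≥1) exactly when both aⁱbʲ and aⁱbʲ⁺ᵏ are in the language, i.e. its language intersected with the regular set a*b*c⁺ would be exactly {aⁿbⁿcⁿ : n≥1} — impossible, since context-free languages are closed under intersection with regular sets and {aⁿbⁿcⁿ} is not context-free.

No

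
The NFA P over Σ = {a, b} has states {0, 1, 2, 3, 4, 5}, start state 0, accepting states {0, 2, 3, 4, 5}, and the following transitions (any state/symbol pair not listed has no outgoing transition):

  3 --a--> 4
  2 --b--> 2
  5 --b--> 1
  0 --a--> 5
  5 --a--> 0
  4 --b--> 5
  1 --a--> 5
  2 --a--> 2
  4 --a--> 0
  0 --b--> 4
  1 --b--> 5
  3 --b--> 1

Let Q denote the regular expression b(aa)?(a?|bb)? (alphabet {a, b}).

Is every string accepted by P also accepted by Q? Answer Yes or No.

The empty string ε is in L(P) but not in L(Q).
So L(P) ⊄ L(Q).

No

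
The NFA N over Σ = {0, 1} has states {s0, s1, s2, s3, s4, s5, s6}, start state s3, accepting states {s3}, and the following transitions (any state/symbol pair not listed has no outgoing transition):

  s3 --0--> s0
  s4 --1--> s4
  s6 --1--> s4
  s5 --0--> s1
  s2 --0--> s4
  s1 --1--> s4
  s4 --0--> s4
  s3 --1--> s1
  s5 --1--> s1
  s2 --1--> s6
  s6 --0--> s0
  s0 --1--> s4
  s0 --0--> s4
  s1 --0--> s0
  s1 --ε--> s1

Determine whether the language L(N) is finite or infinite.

The useful states (reachable from s3 and able to reach an accepting state) are {s3}.
Restricted to these states the transition graph has no cycle, so every accepting path has bounded length and L is finite.

finite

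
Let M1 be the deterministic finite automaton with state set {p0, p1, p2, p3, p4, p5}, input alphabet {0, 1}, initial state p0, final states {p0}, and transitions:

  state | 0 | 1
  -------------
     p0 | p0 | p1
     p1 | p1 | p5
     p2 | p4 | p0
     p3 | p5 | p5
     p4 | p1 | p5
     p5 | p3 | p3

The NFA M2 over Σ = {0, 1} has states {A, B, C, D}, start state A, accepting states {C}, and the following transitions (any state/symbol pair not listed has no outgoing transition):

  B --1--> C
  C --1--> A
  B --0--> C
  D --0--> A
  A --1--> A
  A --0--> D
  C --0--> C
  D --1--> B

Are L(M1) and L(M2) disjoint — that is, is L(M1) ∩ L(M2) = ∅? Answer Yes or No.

Yes

Exploring the product automaton M1 × M2 from the start pair (p0, A), following both machines on each input symbol, reaches 14 state pairs: (p0, A), (p0, D), (p1, A), (p1, B), (p1, D), (p5, A), (p1, C), (p5, C), (p5, B), (p3, D), (p3, A), (p3, C), (p5, D), (p3, B).
M1 accepts in {p0} and M2 accepts in {C}; no reachable pair has both components accepting, so no string drives both machines to acceptance simultaneously and L(M1) ∩ L(M2) = ∅.
So no string is accepted by both, and the intersection is empty.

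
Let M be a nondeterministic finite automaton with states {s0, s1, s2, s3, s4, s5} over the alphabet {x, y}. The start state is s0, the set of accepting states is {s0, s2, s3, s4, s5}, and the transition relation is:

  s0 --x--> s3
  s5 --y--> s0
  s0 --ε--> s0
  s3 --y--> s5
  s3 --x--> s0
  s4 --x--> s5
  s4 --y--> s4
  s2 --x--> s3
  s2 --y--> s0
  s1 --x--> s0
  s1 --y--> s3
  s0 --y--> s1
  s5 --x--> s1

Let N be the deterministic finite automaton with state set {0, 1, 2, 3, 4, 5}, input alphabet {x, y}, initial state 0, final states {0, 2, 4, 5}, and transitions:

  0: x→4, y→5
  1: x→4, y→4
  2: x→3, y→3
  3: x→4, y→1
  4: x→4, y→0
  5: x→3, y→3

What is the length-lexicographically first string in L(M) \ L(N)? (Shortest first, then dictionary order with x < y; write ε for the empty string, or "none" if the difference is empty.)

yx

The string yx is accepted by M but not by N.
No shorter string lies in the difference, and yx is the lexicographically first length-2 string in L(M) \ L(N).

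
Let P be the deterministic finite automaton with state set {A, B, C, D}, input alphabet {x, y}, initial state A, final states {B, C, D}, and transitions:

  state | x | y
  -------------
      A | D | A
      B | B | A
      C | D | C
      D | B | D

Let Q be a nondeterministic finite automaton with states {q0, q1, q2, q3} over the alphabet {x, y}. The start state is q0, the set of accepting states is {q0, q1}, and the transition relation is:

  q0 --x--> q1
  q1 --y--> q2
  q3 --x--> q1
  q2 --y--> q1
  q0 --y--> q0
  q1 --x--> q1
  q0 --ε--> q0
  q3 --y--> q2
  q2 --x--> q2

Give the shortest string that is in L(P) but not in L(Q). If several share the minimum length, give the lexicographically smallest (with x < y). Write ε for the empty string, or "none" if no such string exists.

The string xy is accepted by P but not by Q.
No shorter string lies in the difference, and xy is the lexicographically first length-2 string in L(P) \ L(Q).

xy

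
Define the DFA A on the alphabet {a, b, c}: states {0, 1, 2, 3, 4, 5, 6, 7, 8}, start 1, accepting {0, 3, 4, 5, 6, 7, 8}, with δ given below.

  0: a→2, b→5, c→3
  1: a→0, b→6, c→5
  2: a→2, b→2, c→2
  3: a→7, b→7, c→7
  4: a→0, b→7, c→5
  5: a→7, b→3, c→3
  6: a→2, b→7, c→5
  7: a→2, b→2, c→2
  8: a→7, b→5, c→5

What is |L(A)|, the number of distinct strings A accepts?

The useful subgraph on states {0, 1, 3, 5, 6, 7} is acyclic, so L(A) is finite; the longest accepting path visits 5 useful states, giving maximum string length 4.
Counting accepting paths from 1 by length: 3 of length 1, 7 of length 2, 15 of length 3, 12 of length 4. Total 37.

37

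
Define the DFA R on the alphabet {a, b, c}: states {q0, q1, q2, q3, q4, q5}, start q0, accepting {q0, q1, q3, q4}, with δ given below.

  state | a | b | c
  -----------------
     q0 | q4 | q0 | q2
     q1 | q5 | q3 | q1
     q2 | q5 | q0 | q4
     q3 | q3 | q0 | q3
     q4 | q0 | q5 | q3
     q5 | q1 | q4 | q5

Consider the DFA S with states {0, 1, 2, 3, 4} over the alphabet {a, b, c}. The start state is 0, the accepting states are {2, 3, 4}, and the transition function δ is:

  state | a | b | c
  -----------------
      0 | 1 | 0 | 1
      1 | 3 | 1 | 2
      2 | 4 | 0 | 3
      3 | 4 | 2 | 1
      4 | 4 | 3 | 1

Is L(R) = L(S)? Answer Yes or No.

No

The empty string ε is accepted by R but rejected by S.
So L(R) ≠ L(S).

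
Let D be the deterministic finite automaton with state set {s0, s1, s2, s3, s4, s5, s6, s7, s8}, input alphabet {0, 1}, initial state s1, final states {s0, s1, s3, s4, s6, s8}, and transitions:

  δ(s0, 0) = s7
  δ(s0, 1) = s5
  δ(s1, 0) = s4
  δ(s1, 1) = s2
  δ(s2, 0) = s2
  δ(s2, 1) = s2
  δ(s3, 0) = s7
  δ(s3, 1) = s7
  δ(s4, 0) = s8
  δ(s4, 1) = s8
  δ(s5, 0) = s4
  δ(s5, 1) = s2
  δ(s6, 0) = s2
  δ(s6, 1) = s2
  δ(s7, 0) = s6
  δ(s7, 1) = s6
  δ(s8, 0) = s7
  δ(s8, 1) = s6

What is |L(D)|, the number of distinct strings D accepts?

The useful subgraph on states {s1, s4, s6, s7, s8} is acyclic, so L(D) is finite; the longest accepting path visits 5 useful states, giving maximum string length 4.
Counting accepting paths from s1 by length: 1 of length 0, 1 of length 1, 2 of length 2, 2 of length 3, 4 of length 4. Total 10.

10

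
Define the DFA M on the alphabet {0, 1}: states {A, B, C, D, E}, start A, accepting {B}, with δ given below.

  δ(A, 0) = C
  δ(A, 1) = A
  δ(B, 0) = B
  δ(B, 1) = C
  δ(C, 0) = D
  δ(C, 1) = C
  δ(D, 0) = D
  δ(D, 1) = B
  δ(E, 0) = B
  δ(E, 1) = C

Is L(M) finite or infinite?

State A is reachable from the start and can reach an accepting state, and it lies on the cycle A → A.
Traversing that cycle any number of times yields accepted strings of unbounded length, so the language is infinite.

infinite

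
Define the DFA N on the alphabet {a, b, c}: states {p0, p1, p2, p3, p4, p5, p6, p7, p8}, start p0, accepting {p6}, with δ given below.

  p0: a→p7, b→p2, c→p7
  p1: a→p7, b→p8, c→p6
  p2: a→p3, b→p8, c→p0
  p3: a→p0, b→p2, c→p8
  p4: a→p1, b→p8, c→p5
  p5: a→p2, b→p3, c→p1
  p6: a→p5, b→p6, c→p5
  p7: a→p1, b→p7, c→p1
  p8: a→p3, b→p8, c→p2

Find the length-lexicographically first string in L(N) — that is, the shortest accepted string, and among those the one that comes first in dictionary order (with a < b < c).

aac

A breadth-first search from p0 reaches an accepting state first via the path p0 → p7 → p1 → p6 on input aac.
No string of length < 3 is accepted (BFS exhausts all shorter strings without reaching an accepting state), and aac is the lexicographically least accepting string of length 3.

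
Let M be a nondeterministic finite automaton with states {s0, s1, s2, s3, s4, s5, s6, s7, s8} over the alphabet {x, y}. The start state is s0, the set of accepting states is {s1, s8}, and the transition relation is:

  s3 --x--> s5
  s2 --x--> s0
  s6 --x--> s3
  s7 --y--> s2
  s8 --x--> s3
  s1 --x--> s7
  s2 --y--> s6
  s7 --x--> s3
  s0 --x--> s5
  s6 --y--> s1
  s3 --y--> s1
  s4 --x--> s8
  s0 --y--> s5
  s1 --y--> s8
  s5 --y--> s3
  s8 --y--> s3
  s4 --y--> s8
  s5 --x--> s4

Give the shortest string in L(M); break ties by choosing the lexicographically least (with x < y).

A breadth-first search from s0 reaches an accepting state first via the path s0 → s5 → s4 → s8 on input xxx.
No string of length < 3 is accepted (BFS exhausts all shorter strings without reaching an accepting state), and xxx is the lexicographically least accepting string of length 3.

xxx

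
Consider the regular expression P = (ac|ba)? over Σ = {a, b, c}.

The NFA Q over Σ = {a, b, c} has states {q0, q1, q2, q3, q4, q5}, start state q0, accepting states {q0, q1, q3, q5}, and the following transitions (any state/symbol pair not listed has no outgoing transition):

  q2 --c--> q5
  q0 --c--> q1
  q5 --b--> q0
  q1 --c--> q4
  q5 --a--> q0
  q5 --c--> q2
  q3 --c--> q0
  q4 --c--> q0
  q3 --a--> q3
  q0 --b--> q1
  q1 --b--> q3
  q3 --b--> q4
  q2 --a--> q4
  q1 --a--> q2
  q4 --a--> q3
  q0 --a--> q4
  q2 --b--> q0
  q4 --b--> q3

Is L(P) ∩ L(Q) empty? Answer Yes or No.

No

The empty string ε is accepted by both P and Q.
Hence L(P) ∩ L(Q) ≠ ∅.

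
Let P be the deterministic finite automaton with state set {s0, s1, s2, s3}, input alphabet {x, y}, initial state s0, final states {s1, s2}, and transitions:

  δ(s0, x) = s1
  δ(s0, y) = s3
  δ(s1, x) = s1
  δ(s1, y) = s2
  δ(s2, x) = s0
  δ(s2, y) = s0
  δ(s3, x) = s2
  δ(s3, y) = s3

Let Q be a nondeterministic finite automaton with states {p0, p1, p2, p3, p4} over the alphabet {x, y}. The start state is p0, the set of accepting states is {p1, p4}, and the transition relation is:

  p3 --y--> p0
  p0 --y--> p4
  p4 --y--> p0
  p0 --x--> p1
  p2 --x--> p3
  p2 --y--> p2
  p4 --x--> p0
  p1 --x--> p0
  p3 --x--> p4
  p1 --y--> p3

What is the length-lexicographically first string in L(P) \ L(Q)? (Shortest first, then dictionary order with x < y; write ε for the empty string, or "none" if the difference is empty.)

The string xx is accepted by P but not by Q.
No shorter string lies in the difference, and xx is the lexicographically first length-2 string in L(P) \ L(Q).

xx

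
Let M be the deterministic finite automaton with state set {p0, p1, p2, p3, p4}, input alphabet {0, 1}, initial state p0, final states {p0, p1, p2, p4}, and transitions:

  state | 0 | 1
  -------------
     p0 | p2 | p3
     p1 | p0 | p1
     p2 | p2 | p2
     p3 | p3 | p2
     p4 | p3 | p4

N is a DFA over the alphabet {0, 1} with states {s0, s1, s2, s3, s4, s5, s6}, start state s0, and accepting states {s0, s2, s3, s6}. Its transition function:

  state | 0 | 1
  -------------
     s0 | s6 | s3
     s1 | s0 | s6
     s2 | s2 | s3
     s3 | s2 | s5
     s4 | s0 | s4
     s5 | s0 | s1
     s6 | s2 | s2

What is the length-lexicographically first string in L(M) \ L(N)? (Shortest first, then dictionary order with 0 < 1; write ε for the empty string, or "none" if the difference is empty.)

11

The string 11 is accepted by M but not by N.
No shorter string lies in the difference, and 11 is the lexicographically first length-2 string in L(M) \ L(N).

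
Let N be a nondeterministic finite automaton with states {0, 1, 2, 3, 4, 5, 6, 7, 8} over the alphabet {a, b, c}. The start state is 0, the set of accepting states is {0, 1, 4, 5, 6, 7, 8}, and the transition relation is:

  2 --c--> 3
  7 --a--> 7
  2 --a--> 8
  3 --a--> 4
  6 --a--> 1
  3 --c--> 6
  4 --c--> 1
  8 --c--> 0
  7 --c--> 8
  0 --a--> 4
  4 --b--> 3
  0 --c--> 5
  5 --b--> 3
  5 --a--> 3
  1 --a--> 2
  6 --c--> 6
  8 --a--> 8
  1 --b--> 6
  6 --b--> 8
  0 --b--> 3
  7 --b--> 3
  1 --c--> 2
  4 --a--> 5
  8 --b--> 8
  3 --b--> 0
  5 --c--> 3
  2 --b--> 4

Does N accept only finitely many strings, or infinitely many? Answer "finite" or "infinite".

State 0 is reachable from the start and can reach an accepting state, and it lies on the cycle 0 → 3 → 0.
Traversing that cycle any number of times yields accepted strings of unbounded length, so the language is infinite.

infinite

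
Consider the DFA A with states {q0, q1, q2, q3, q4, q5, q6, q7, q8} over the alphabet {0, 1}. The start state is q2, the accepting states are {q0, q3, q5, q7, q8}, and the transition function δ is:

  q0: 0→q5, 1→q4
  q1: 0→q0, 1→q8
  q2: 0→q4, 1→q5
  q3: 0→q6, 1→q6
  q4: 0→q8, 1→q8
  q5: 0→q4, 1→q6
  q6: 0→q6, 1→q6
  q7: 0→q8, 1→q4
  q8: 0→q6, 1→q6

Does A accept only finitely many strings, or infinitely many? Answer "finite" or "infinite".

finite

The useful states (reachable from q2 and able to reach an accepting state) are {q2, q4, q5, q8}.
Restricted to these states the transition graph has no cycle, so every accepting path has bounded length and L is finite.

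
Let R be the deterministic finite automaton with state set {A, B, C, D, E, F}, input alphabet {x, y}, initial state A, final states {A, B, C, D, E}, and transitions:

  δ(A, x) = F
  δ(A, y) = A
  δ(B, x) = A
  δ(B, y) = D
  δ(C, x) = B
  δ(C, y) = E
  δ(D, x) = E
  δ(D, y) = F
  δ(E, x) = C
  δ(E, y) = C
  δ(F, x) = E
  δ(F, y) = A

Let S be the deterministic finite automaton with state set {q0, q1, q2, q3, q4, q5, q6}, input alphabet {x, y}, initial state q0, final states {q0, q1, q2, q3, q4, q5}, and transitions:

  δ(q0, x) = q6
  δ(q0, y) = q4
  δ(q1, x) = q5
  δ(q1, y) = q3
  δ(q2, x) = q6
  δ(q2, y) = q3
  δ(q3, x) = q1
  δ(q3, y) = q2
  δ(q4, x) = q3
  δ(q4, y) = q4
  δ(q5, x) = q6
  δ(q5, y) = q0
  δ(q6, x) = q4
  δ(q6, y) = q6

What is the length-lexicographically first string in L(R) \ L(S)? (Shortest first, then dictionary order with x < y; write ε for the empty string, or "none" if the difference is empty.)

The string xy is accepted by R but not by S.
No shorter string lies in the difference, and xy is the lexicographically first length-2 string in L(R) \ L(S).

xy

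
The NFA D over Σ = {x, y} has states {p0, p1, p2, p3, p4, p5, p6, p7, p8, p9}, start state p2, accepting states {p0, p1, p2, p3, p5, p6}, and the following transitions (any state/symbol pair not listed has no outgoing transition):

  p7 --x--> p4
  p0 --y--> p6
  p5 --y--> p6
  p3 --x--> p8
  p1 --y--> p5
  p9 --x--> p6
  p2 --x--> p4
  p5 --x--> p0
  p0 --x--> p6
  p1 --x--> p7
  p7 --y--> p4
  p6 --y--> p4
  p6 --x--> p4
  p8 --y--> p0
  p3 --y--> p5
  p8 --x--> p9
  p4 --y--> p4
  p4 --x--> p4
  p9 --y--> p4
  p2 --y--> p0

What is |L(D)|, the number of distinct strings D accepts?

The useful subgraph on states {p0, p2, p6} is acyclic, so L(D) is finite; the longest accepting path visits 3 useful states, giving maximum string length 2.
Counting accepting paths from p2 by length: 1 of length 0, 1 of length 1, 2 of length 2. Total 4.

4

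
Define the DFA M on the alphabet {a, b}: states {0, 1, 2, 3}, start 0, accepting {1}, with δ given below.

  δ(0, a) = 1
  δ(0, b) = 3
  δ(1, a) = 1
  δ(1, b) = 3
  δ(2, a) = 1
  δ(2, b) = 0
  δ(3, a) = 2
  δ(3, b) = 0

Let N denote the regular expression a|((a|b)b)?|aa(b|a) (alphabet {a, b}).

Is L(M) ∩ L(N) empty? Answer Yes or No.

The string a is accepted by both M and N.
Hence L(M) ∩ L(N) ≠ ∅.

No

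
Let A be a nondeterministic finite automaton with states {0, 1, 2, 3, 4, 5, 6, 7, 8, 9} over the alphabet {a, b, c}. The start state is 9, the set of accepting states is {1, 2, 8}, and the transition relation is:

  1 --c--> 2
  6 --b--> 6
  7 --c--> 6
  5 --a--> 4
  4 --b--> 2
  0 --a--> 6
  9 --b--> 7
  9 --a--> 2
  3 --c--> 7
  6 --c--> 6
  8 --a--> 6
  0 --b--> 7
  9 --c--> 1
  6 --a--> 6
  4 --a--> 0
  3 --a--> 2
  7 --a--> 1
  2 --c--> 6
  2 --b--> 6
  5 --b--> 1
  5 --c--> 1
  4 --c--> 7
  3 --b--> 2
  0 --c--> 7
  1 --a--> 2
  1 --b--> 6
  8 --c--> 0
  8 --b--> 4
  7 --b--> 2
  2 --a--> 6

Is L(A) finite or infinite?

The useful states (reachable from 9 and able to reach an accepting state) are {1, 2, 7, 9}.
Restricted to these states the transition graph has no cycle, so every accepting path has bounded length and L is finite.

finite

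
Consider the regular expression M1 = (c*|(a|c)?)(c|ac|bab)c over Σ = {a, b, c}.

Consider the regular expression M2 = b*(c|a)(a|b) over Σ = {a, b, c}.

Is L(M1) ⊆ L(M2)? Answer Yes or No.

The string cc is in L(M1) but not in L(M2).
So L(M1) ⊄ L(M2).

No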